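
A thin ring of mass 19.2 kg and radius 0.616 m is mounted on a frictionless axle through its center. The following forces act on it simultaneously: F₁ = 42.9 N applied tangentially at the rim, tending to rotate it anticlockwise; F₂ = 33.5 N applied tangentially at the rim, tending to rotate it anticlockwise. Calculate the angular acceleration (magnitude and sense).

I = MR² = (19.2)(0.616)² = 7.286 kg·m².
Taking anticlockwise as positive: τ₁ = +(42.9)(0.616) = +26.43 N·m; τ₂ = +(33.5)(0.616) = +20.64 N·m.
Net torque τ = 47.06 N·m.
α = τ/I = 47.06/7.286 = 6.460 rad/s².

α ≈ 6.46 rad/s², anticlockwise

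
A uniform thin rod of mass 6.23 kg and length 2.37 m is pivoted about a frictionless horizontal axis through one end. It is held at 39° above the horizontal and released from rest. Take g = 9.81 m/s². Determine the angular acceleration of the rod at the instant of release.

About the pivot, I = (1/3)ML² = (1/3)(6.23)(2.37)² = 11.66 kg·m².
The weight acts at the center, a distance L/2 = 1.185 m from the pivot; τ = Mg(L/2) cos 39° = 56.28 N·m.
α = τ/I = 56.28/11.66 = 4.825 rad/s².

α ≈ 4.83 rad/s²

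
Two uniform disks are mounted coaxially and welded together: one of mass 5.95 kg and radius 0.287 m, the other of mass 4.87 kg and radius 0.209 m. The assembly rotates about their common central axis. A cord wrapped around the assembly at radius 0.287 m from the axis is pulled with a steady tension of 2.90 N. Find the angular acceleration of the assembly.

I = ½M₁R₁² + ½M₂R₂² = ½(5.95)(0.287)² + ½(4.87)(0.209)² = 0.3514 kg·m².
τ = F r = (2.90)(0.287) = 0.8323 N·m.
α = τ/I = 0.8323/0.3514 = 2.368 rad/s².

α ≈ 2.37 rad/s²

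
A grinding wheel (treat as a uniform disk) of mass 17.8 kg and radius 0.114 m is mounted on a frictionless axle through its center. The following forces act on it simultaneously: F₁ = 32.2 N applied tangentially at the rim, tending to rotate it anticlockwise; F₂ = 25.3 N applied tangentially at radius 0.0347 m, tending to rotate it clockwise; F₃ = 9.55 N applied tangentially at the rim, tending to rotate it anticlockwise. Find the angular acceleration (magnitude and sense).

α ≈ 33.6 rad/s², anticlockwise

I = ½MR² = (1/2)(17.8)(0.114)² = 0.1157 kg·m².
Taking anticlockwise as positive: τ₁ = +(32.2)(0.114) = +3.671 N·m; τ₂ = −(25.3)(0.0347) = −0.8779 N·m; τ₃ = +(9.55)(0.114) = +1.089 N·m.
Net torque τ = 3.882 N·m.
α = τ/I = 3.882/0.1157 = 33.56 rad/s².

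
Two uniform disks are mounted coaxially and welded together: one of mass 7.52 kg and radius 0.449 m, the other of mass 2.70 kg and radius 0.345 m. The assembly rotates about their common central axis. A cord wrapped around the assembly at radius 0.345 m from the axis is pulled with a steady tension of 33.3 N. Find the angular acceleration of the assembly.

I = ½M₁R₁² + ½M₂R₂² = ½(7.52)(0.449)² + ½(2.70)(0.345)² = 0.9187 kg·m².
τ = F r = (33.3)(0.345) = 11.49 N·m.
α = τ/I = 11.49/0.9187 = 12.51 rad/s².

α ≈ 12.5 rad/s²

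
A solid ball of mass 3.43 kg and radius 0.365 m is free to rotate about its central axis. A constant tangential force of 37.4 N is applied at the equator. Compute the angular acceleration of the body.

I = (2/5)MR² = (2/5)(3.43)(0.365)² = 0.1828 kg·m².
τ = F R = (37.4)(0.365) = 13.65 N·m.
Newton's second law for rotation, τ = Iα, gives α = τ/I = 13.65/0.1828 = 74.68 rad/s².

α ≈ 74.7 rad/s²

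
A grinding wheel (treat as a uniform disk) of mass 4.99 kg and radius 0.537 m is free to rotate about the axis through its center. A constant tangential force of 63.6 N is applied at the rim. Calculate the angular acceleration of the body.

α ≈ 47.5 rad/s²

I = ½MR² = (1/2)(4.99)(0.537)² = 0.7195 kg·m².
τ = F R = (63.6)(0.537) = 34.15 N·m.
From τ = Iα: α = 34.15/0.7195 = 47.47 rad/s².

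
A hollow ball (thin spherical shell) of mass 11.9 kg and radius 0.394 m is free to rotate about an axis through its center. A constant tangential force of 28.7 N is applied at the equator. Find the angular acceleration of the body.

I = (2/3)MR² = (2/3)(11.9)(0.394)² = 1.232 kg·m².
τ = F R = (28.7)(0.394) = 11.31 N·m.
Newton's second law for rotation, τ = Iα, gives α = τ/I = 11.31/1.232 = 9.182 rad/s².

α ≈ 9.18 rad/s²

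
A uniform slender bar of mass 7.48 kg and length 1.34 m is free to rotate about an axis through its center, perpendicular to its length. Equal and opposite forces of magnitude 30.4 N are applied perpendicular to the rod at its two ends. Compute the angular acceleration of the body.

I = (1/12)ML² = (1/12)(7.48)(1.34)² = 1.119 kg·m².
The couple gives τ = F·(L/2) + F·(L/2) = F L = (30.4)(1.34) = 40.74 N·m.
Newton's second law for rotation, τ = Iα, gives α = τ/I = 40.74/1.119 = 36.40 rad/s².

α ≈ 36.4 rad/s²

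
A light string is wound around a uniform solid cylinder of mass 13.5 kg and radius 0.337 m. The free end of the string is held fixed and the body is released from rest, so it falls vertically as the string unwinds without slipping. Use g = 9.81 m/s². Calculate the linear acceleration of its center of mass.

a ≈ 6.54 m/s²

Translation: Mg − T = Ma. Rotation about the center: TR = Iα with I = ½MR².
With a = αR: T = (I/R²)a = (1/2)M a, so Mg = (1 + 0.5000)Ma.
a = g/(1 + 0.5000) = 9.81/1.500 = 6.540 m/s².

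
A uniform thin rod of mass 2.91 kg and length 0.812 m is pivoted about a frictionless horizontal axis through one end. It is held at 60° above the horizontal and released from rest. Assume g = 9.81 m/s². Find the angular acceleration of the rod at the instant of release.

About the pivot, I = (1/3)ML² = (1/3)(2.91)(0.812)² = 0.6396 kg·m².
The weight acts at the center, a distance L/2 = 0.4060 m from the pivot; τ = Mg(L/2) cos 60° = 5.795 N·m.
α = τ/I = 5.795/0.6396 = 9.061 rad/s².
(Equivalently α = (3g/(2L)) cos 60° = 9.061 rad/s².)

α ≈ 9.06 rad/s²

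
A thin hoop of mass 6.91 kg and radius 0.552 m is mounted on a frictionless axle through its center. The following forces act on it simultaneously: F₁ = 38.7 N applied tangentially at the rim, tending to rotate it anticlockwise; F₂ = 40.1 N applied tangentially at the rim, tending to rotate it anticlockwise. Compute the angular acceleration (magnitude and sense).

I = MR² = (6.91)(0.552)² = 2.106 kg·m².
Taking anticlockwise as positive: τ₁ = +(38.7)(0.552) = +21.36 N·m; τ₂ = +(40.1)(0.552) = +22.14 N·m.
Net torque τ = 43.50 N·m.
α = τ/I = 43.50/2.106 = 20.66 rad/s².

α ≈ 20.7 rad/s², anticlockwise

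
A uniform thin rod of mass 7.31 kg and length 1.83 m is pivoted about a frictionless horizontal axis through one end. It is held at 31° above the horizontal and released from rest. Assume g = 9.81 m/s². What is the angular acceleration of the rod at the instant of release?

About the pivot, I = (1/3)ML² = (1/3)(7.31)(1.83)² = 8.160 kg·m².
The weight acts at the center, a distance L/2 = 0.9150 m from the pivot; τ = Mg(L/2) cos 31° = 56.24 N·m.
α = τ/I = 56.24/8.160 = 6.892 rad/s².
(Equivalently α = (3g/(2L)) cos 31° = 6.892 rad/s².)

α ≈ 6.89 rad/s²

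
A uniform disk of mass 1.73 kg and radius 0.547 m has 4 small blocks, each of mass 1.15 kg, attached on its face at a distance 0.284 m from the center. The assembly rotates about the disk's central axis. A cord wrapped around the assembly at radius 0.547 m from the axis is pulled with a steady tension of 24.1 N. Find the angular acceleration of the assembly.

α ≈ 20.9 rad/s²

I_disk = ½MR² = ½(1.73)(0.547)² = 0.2588 kg·m².
I_blocks = 4·m·r² = 4(1.15)(0.284)² = 0.3710 kg·m².
Total I = 0.6298 kg·m².
τ = F r = (24.1)(0.547) = 13.18 N·m.
α = τ/I = 13.18/0.6298 = 20.93 rad/s².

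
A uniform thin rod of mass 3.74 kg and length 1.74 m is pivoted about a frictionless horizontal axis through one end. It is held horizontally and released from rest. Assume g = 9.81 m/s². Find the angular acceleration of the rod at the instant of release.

About the pivot, I = (1/3)ML² = (1/3)(3.74)(1.74)² = 3.774 kg·m².
The weight acts at the center, a distance L/2 = 0.8700 m from the pivot; τ = Mg(L/2) = 31.92 N·m.
α = τ/I = 31.92/3.774 = 8.457 rad/s².
(Equivalently α = (3g/(2L)) = 8.457 rad/s².)

α ≈ 8.46 rad/s²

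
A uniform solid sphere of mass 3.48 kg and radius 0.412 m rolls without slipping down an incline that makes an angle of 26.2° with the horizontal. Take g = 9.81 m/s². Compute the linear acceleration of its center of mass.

Translation along the incline: Mg sinθ − f = Ma.
Rotation about the center: fR = Iα with I = (2/5)MR². No-slip gives a = αR, so f = (I/R²)a = (2/5)M a.
Substituting: Mg sinθ = (1 + 0.4000)Ma, so a = g sinθ/(1 + 0.4000) = (9.81) sin 26.2° / 1.400 = 3.094 m/s².

a ≈ 3.09 m/s²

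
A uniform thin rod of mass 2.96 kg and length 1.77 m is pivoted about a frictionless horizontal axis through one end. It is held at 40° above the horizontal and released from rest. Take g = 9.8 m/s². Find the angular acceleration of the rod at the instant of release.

α ≈ 6.36 rad/s²

About the pivot, I = (1/3)ML² = (1/3)(2.96)(1.77)² = 3.091 kg·m².
The weight acts at the center, a distance L/2 = 0.8850 m from the pivot; τ = Mg(L/2) cos 40° = 19.67 N·m.
α = τ/I = 19.67/3.091 = 6.362 rad/s².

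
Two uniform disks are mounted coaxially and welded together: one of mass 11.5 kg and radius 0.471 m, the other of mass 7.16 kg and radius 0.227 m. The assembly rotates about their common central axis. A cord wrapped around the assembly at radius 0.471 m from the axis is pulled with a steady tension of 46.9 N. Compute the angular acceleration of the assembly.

I = ½M₁R₁² + ½M₂R₂² = ½(11.5)(0.471)² + ½(7.16)(0.227)² = 1.460 kg·m².
τ = F r = (46.9)(0.471) = 22.09 N·m.
α = τ/I = 22.09/1.460 = 15.13 rad/s².

α ≈ 15.1 rad/s²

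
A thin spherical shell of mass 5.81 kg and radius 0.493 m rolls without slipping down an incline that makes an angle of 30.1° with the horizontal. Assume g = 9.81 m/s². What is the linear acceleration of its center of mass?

Translation along the incline: Mg sinθ − f = Ma.
Rotation about the center: fR = Iα with I = (2/3)MR². No-slip gives a = αR, so f = (I/R²)a = (2/3)M a.
Substituting: Mg sinθ = (1 + 0.6667)Ma, so a = g sinθ/(1 + 0.6667) = (9.81) sin 30.1° / 1.667 = 2.952 m/s².

a ≈ 2.95 m/s²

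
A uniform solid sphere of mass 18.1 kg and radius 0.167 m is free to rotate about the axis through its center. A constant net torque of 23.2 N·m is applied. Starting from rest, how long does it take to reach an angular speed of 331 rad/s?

I = (2/5)MR² = (2/5)(18.1)(0.167)² = 0.2019 kg·m².
α = τ/I = 23.2/0.2019 = 114.9 rad/s².
ω = αt ⇒ t = ω/α = 331/114.9 = 2.881 s.

t ≈ 2.88 s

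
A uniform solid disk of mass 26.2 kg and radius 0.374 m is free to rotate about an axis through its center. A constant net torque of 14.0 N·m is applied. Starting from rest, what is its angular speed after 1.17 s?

ω ≈ 8.94 rad/s

I = ½MR² = (1/2)(26.2)(0.374)² = 1.832 kg·m².
α = τ/I = 14.0/1.832 = 7.640 rad/s².
ω = ω₀ + αt = 0 + (7.640)(1.17) = 8.939 rad/s.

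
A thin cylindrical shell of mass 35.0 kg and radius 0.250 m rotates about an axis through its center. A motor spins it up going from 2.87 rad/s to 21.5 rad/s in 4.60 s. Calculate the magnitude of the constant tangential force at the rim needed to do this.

F ≈ 35.4 N

I = MR² = (35.0)(0.250)² = 2.188 kg·m².
α = Δω/Δt = (21.5 − 2.87)/4.60 = 4.050 rad/s².
The required torque is τ = Iα = (2.188)(4.050) = 8.859 N·m.
A tangential force at the rim gives τ = FR, so F = τ/R = 8.859/0.250 = 35.44 N.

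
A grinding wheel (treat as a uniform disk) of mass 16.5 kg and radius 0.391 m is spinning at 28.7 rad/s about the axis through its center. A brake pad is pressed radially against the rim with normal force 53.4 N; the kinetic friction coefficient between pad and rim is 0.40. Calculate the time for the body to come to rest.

t ≈ 4.33 s

I = ½MR² = (1/2)(16.5)(0.391)² = 1.261 kg·m².
Friction force f = μN = (0.40)(53.4) = 21.36 N at the rim; torque magnitude τ = fR = 8.352 N·m, opposing ω.
|α| = τ/I = 8.352/1.261 = 6.622 rad/s² (deceleration).
0 = ω₀ − |α|t ⇒ t = ω₀/|α| = 28.7/6.622 = 4.334 s.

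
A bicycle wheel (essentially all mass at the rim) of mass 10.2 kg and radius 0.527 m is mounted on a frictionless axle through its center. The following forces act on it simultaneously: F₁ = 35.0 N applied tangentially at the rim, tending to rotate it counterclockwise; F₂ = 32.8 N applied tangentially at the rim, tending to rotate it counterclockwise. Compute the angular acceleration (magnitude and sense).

I = MR² = (10.2)(0.527)² = 2.833 kg·m².
Taking counterclockwise as positive: τ₁ = +(35.0)(0.527) = +18.45 N·m; τ₂ = +(32.8)(0.527) = +17.29 N·m.
Net torque τ = 35.73 N·m.
α = τ/I = 35.73/2.833 = 12.61 rad/s².

α ≈ 12.6 rad/s², counterclockwise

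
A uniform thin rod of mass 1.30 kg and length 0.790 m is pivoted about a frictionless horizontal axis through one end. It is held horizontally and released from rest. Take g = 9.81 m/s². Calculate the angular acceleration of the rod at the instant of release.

α ≈ 18.6 rad/s²

About the pivot, I = (1/3)ML² = (1/3)(1.30)(0.790)² = 0.2704 kg·m².
The weight acts at the center, a distance L/2 = 0.3950 m from the pivot; τ = Mg(L/2) = 5.037 N·m.
α = τ/I = 5.037/0.2704 = 18.63 rad/s².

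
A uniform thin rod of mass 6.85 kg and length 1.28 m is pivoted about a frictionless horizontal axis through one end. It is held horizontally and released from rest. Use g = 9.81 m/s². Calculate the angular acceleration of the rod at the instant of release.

About the pivot, I = (1/3)ML² = (1/3)(6.85)(1.28)² = 3.741 kg·m².
The weight acts at the center, a distance L/2 = 0.6400 m from the pivot; τ = Mg(L/2) = 43.01 N·m.
α = τ/I = 43.01/3.741 = 11.50 rad/s².

α ≈ 11.5 rad/s²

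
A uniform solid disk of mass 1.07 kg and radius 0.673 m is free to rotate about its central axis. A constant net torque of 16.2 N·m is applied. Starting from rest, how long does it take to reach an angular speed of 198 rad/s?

t ≈ 2.96 s

I = ½MR² = (1/2)(1.07)(0.673)² = 0.2423 kg·m².
α = τ/I = 16.2/0.2423 = 66.85 rad/s².
ω = αt ⇒ t = ω/α = 198/66.85 = 2.962 s.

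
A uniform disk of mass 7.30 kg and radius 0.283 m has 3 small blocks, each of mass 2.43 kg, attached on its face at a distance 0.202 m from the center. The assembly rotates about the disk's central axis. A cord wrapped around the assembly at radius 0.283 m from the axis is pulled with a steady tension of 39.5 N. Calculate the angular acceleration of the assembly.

α ≈ 19.0 rad/s²

I_disk = ½MR² = ½(7.30)(0.283)² = 0.2923 kg·m².
I_blocks = 3·m·r² = 3(2.43)(0.202)² = 0.2975 kg·m².
Total I = 0.5898 kg·m².
τ = F r = (39.5)(0.283) = 11.18 N·m.
α = τ/I = 11.18/0.5898 = 18.95 rad/s².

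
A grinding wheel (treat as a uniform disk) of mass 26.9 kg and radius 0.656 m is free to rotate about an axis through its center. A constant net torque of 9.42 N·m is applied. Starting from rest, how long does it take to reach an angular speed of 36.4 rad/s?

t ≈ 22.4 s

I = ½MR² = (1/2)(26.9)(0.656)² = 5.788 kg·m².
α = τ/I = 9.42/5.788 = 1.627 rad/s².
ω = αt ⇒ t = ω/α = 36.4/1.627 = 22.37 s.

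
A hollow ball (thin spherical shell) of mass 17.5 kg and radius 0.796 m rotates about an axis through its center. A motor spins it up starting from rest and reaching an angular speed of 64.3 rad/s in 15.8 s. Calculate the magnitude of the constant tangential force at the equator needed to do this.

I = (2/3)MR² = (2/3)(17.5)(0.796)² = 7.392 kg·m².
α = Δω/Δt = (64.3 − 0)/15.8 = 4.070 rad/s².
The required torque is τ = Iα = (7.392)(4.070) = 30.08 N·m.
A tangential force at the equator gives τ = FR, so F = τ/R = 30.08/0.796 = 37.79 N.

F ≈ 37.8 N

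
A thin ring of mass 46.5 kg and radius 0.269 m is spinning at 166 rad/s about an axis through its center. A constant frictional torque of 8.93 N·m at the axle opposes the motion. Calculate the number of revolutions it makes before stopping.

≈ 826 revolutions

I = MR² = (46.5)(0.269)² = 3.365 kg·m².
The net torque has magnitude 8.93 N·m, opposing ω.
|α| = τ/I = 8.930/3.365 = 2.654 rad/s² (deceleration).
ω² = ω₀² − 2|α|θ with ω = 0 ⇒ θ = ω₀²/(2|α|) = 5191 rad = 826.3 rev.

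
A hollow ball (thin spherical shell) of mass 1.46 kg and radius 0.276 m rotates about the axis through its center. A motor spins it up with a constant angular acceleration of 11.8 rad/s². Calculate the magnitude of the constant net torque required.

τ ≈ 0.875 N·m

I = (2/3)MR² = (2/3)(1.46)(0.276)² = 0.07414 kg·m².
τ = Iα = (0.07414)(11.80) = 0.8749 N·m.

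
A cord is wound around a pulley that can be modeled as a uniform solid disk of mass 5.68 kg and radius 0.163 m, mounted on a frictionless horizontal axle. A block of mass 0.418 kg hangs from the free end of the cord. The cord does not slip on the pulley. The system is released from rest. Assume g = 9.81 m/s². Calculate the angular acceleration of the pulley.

I = ½MR² = (1/2)(5.68)(0.163)² = 0.07546 kg·m².
Block: mg − T = ma. Pulley: TR = Iα. No-slip: a = αR, so T = (I/R²)a = 2.840·a.
Then mg = (m + 2.840)a, so a = (0.418)(9.81)/(0.418 + 2.840) = 1.259 m/s².
α = a/R = 1.259/0.163 = 7.722 rad/s².

α ≈ 7.72 rad/s²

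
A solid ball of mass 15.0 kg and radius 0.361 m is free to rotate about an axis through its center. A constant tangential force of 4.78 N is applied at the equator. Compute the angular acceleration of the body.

I = (2/5)MR² = (2/5)(15.0)(0.361)² = 0.7819 kg·m².
τ = F R = (4.78)(0.361) = 1.726 N·m.
From τ = Iα: α = 1.726/0.7819 = 2.207 rad/s².

α ≈ 2.21 rad/s²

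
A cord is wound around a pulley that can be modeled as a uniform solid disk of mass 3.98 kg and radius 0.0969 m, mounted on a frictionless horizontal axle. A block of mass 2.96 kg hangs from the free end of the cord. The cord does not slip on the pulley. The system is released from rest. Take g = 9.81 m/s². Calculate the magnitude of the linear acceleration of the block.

I = ½MR² = (1/2)(3.98)(0.0969)² = 0.01869 kg·m².
Block: mg − T = ma. Pulley: TR = Iα. No-slip: a = αR, so T = (I/R²)a = 1.990·a.
Then mg = (m + 1.990)a, so a = (2.96)(9.81)/(2.96 + 1.990) = 5.866 m/s².

a ≈ 5.87 m/s²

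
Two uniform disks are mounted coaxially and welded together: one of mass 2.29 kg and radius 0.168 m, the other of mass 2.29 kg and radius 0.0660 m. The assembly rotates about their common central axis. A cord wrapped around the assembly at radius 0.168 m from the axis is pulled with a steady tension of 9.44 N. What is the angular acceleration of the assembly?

I = ½M₁R₁² + ½M₂R₂² = ½(2.29)(0.168)² + ½(2.29)(0.0660)² = 0.03730 kg·m².
τ = F r = (9.44)(0.168) = 1.586 N·m.
α = τ/I = 1.586/0.03730 = 42.51 rad/s².

α ≈ 42.5 rad/s²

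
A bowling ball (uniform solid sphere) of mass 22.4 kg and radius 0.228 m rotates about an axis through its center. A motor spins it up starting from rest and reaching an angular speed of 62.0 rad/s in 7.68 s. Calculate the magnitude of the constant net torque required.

τ ≈ 3.76 N·m

I = (2/5)MR² = (2/5)(22.4)(0.228)² = 0.4658 kg·m².
α = Δω/Δt = (62.0 − 0)/7.68 = 8.073 rad/s².
τ = Iα = (0.4658)(8.073) = 3.760 N·m.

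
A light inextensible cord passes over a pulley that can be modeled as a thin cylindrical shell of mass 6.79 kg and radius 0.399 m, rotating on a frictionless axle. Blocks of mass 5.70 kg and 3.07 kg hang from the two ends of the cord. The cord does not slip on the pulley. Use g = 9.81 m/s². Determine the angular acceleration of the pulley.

I = MR² = (6.79)(0.399)² = 1.081 kg·m².
Heavier block: m₁g − T₁ = m₁a. Lighter block: T₂ − m₂g = m₂a.
Pulley: (T₁ − T₂)R = Iα = I(a/R), so T₁ − T₂ = (I/R²)a = 1·M_p a = 6.790·a.
Adding the three: (m₁ − m₂)g = (m₁ + m₂ + 6.790)a, so a = (5.70 − 3.07)(9.81)/(5.70 + 3.07 + 6.790) = 1.658 m/s².
α = a/R = 1.658/0.399 = 4.156 rad/s².

α ≈ 4.16 rad/s²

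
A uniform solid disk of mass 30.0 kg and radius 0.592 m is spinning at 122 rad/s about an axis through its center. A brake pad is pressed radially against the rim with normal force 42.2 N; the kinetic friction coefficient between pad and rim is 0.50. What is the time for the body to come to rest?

t ≈ 51.3 s

I = ½MR² = (1/2)(30.0)(0.592)² = 5.257 kg·m².
Friction force f = μN = (0.50)(42.2) = 21.10 N at the rim; torque magnitude τ = fR = 12.49 N·m, opposing ω.
|α| = τ/I = 12.49/5.257 = 2.376 rad/s² (deceleration).
0 = ω₀ − |α|t ⇒ t = ω₀/|α| = 122/2.376 = 51.34 s.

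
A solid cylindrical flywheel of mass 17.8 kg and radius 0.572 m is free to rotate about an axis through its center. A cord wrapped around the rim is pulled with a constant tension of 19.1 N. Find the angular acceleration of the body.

α ≈ 3.75 rad/s²

I = ½MR² = (1/2)(17.8)(0.572)² = 2.912 kg·m².
τ = F R = (19.1)(0.572) = 10.93 N·m.
Newton's second law for rotation, τ = Iα, gives α = τ/I = 10.93/2.912 = 3.752 rad/s².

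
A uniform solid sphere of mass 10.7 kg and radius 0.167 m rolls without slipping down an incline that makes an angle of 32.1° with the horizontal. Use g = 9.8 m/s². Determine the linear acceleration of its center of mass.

a ≈ 3.72 m/s²

Translation along the incline: Mg sinθ − f = Ma.
Rotation about the center: fR = Iα with I = (2/5)MR². No-slip gives a = αR, so f = (I/R²)a = (2/5)M a.
Substituting: Mg sinθ = (1 + 0.4000)Ma, so a = g sinθ/(1 + 0.4000) = (9.8) sin 32.1° / 1.400 = 3.720 m/s².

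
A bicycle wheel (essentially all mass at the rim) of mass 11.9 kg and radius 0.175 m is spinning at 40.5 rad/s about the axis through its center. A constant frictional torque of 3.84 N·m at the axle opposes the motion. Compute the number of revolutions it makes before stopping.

≈ 12.4 revolutions

I = MR² = (11.9)(0.175)² = 0.3644 kg·m².
The net torque has magnitude 3.84 N·m, opposing ω.
|α| = τ/I = 3.840/0.3644 = 10.54 rad/s² (deceleration).
ω² = ω₀² − 2|α|θ with ω = 0 ⇒ θ = ω₀²/(2|α|) = 77.83 rad = 12.39 rev.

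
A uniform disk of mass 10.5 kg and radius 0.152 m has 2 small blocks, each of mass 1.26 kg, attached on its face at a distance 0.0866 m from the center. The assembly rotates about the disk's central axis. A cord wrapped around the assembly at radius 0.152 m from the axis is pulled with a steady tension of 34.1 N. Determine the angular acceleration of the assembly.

α ≈ 37.0 rad/s²

I_disk = ½MR² = ½(10.5)(0.152)² = 0.1213 kg·m².
I_blocks = 2·m·r² = 2(1.26)(0.0866)² = 0.01890 kg·m².
Total I = 0.1402 kg·m².
τ = F r = (34.1)(0.152) = 5.183 N·m.
α = τ/I = 5.183/0.1402 = 36.97 rad/s².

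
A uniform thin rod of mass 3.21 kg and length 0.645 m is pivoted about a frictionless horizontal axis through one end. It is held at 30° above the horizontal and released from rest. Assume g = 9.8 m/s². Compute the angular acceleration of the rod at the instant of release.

About the pivot, I = (1/3)ML² = (1/3)(3.21)(0.645)² = 0.4451 kg·m².
The weight acts at the center, a distance L/2 = 0.3225 m from the pivot; τ = Mg(L/2) cos 30° = 8.786 N·m.
α = τ/I = 8.786/0.4451 = 19.74 rad/s².

α ≈ 19.7 rad/s²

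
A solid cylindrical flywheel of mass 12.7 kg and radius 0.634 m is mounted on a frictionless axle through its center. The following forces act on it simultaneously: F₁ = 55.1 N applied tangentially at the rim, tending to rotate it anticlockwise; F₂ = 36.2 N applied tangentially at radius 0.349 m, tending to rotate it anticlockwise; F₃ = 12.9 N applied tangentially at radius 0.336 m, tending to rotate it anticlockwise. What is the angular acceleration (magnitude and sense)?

α ≈ 20.3 rad/s², anticlockwise

I = ½MR² = (1/2)(12.7)(0.634)² = 2.552 kg·m².
Taking anticlockwise as positive: τ₁ = +(55.1)(0.634) = +34.93 N·m; τ₂ = +(36.2)(0.349) = +12.63 N·m; τ₃ = +(12.9)(0.336) = +4.334 N·m.
Net torque τ = 51.90 N·m.
α = τ/I = 51.90/2.552 = 20.33 rad/s².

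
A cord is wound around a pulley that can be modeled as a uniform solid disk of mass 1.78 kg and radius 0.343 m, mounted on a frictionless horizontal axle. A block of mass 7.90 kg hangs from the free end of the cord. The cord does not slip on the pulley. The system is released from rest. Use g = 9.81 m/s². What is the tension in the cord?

I = ½MR² = (1/2)(1.78)(0.343)² = 0.1047 kg·m².
Block: mg − T = ma. Pulley: TR = Iα. No-slip: a = αR, so T = (I/R²)a = 0.8900·a.
Then mg = (m + 0.8900)a, so a = (7.90)(9.81)/(7.90 + 0.8900) = 8.817 m/s².
T = 0.8900·a = 7.847 N.

T ≈ 7.85 N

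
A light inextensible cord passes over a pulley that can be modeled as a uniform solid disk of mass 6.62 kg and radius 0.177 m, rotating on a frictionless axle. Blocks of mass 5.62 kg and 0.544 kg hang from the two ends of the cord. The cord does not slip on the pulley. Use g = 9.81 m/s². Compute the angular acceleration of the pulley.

I = ½MR² = (1/2)(6.62)(0.177)² = 0.1037 kg·m².
Heavier block: m₁g − T₁ = m₁a. Lighter block: T₂ − m₂g = m₂a.
Pulley: (T₁ − T₂)R = Iα = I(a/R), so T₁ − T₂ = (I/R²)a = (1/2)M_p a = 3.310·a.
Adding the three: (m₁ − m₂)g = (m₁ + m₂ + 3.310)a, so a = (5.62 − 0.544)(9.81)/(5.62 + 0.544 + 3.310) = 5.256 m/s².
α = a/R = 5.256/0.177 = 29.70 rad/s².

α ≈ 29.7 rad/s²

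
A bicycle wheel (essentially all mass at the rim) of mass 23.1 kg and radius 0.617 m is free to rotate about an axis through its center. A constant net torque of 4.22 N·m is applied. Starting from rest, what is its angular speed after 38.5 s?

ω ≈ 18.5 rad/s

I = MR² = (23.1)(0.617)² = 8.794 kg·m².
α = τ/I = 4.22/8.794 = 0.4799 rad/s².
ω = ω₀ + αt = 0 + (0.4799)(38.5) = 18.48 rad/s.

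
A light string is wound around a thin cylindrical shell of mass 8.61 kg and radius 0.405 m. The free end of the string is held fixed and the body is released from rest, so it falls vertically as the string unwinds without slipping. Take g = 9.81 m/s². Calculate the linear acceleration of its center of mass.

Translation: Mg − T = Ma. Rotation about the center: TR = Iα with I = MR².
With a = αR: T = (I/R²)a = M a, so Mg = (1 + 1.000)Ma.
a = g/(1 + 1.000) = 9.81/2.000 = 4.905 m/s².

a ≈ 4.91 m/s²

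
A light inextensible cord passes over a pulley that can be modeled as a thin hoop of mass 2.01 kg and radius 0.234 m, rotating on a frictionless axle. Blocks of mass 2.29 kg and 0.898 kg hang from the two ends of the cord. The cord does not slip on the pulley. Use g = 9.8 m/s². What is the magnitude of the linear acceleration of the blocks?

a ≈ 2.62 m/s²

I = MR² = (2.01)(0.234)² = 0.1101 kg·m².
Heavier block: m₁g − T₁ = m₁a. Lighter block: T₂ − m₂g = m₂a.
Pulley: (T₁ − T₂)R = Iα = I(a/R), so T₁ − T₂ = (I/R²)a = 1·M_p a = 2.010·a.
Adding the three: (m₁ − m₂)g = (m₁ + m₂ + 2.010)a, so a = (2.29 − 0.898)(9.8)/(2.29 + 0.898 + 2.010) = 2.624 m/s².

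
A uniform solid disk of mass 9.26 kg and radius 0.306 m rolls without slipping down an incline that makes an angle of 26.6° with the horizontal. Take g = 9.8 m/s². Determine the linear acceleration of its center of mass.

Translation along the incline: Mg sinθ − f = Ma.
Rotation about the center: fR = Iα with I = ½MR². No-slip gives a = αR, so f = (I/R²)a = (1/2)M a.
Substituting: Mg sinθ = (1 + 0.5000)Ma, so a = g sinθ/(1 + 0.5000) = (9.8) sin 26.6° / 1.500 = 2.925 m/s².

a ≈ 2.93 m/s²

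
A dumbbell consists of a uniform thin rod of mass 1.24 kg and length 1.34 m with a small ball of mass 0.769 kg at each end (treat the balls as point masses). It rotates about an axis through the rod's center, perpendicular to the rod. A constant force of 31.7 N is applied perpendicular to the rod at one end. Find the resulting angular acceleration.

I_rod = (1/12)ML² = (1/12)(1.24)(1.34)² = 0.1855 kg·m².
I_balls = 2·m·(L/2)² = 2(0.769)(0.6700)² = 0.6904 kg·m².
Total I = 0.8760 kg·m².
τ = F·(L/2) = (31.7)(0.670) = 21.24 N·m.
α = τ/I = 21.24/0.8760 = 24.25 rad/s².

α ≈ 24.2 rad/s²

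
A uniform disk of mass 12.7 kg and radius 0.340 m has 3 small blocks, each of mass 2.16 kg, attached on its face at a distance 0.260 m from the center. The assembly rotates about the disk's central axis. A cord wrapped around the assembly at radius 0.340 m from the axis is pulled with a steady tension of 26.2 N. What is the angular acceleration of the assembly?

I_disk = ½MR² = ½(12.7)(0.340)² = 0.7341 kg·m².
I_blocks = 3·m·r² = 3(2.16)(0.260)² = 0.4380 kg·m².
Total I = 1.172 kg·m².
τ = F r = (26.2)(0.340) = 8.908 N·m.
α = τ/I = 8.908/1.172 = 7.600 rad/s².

α ≈ 7.60 rad/s²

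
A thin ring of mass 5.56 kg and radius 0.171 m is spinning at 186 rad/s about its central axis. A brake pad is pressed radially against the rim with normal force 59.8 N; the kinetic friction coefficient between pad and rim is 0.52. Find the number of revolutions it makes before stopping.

I = MR² = (5.56)(0.171)² = 0.1626 kg·m².
Friction force f = μN = (0.52)(59.8) = 31.10 N at the rim; torque magnitude τ = fR = 5.317 N·m, opposing ω.
|α| = τ/I = 5.317/0.1626 = 32.71 rad/s² (deceleration).
ω² = ω₀² − 2|α|θ with ω = 0 ⇒ θ = ω₀²/(2|α|) = 528.9 rad = 84.17 rev.

≈ 84.2 revolutions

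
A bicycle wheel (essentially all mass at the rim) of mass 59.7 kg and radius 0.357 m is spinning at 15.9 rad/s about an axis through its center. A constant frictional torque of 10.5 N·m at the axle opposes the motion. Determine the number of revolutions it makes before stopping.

≈ 14.6 revolutions

I = MR² = (59.7)(0.357)² = 7.609 kg·m².
The net torque has magnitude 10.5 N·m, opposing ω.
|α| = τ/I = 10.50/7.609 = 1.380 rad/s² (deceleration).
ω² = ω₀² − 2|α|θ with ω = 0 ⇒ θ = ω₀²/(2|α|) = 91.60 rad = 14.58 rev.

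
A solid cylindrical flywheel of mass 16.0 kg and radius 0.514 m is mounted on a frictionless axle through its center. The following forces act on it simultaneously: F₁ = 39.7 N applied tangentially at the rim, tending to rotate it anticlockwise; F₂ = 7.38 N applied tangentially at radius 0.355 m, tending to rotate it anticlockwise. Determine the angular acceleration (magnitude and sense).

α ≈ 10.9 rad/s², anticlockwise

I = ½MR² = (1/2)(16.0)(0.514)² = 2.114 kg·m².
Taking anticlockwise as positive: τ₁ = +(39.7)(0.514) = +20.41 N·m; τ₂ = +(7.38)(0.355) = +2.620 N·m.
Net torque τ = 23.03 N·m.
α = τ/I = 23.03/2.114 = 10.89 rad/s².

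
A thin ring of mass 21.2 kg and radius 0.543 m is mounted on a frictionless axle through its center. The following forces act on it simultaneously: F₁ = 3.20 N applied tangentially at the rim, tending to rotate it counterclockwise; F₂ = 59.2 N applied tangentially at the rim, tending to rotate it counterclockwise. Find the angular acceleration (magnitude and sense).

α ≈ 5.42 rad/s², counterclockwise

I = MR² = (21.2)(0.543)² = 6.251 kg·m².
Taking counterclockwise as positive: τ₁ = +(3.20)(0.543) = +1.738 N·m; τ₂ = +(59.2)(0.543) = +32.15 N·m.
Net torque τ = 33.88 N·m.
α = τ/I = 33.88/6.251 = 5.421 rad/s².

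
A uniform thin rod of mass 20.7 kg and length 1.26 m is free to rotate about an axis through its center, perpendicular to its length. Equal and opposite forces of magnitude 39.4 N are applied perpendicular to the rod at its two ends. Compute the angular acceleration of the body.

α ≈ 18.1 rad/s²

I = (1/12)ML² = (1/12)(20.7)(1.26)² = 2.739 kg·m².
The couple gives τ = F·(L/2) + F·(L/2) = F L = (39.4)(1.26) = 49.64 N·m.
Newton's second law for rotation, τ = Iα, gives α = τ/I = 49.64/2.739 = 18.13 rad/s².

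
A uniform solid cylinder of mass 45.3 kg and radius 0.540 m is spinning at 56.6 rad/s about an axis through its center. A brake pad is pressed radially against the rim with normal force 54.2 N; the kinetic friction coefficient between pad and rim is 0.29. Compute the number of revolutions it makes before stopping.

I = ½MR² = (1/2)(45.3)(0.540)² = 6.605 kg·m².
Friction force f = μN = (0.29)(54.2) = 15.72 N at the rim; torque magnitude τ = fR = 8.488 N·m, opposing ω.
|α| = τ/I = 8.488/6.605 = 1.285 rad/s² (deceleration).
ω² = ω₀² − 2|α|θ with ω = 0 ⇒ θ = ω₀²/(2|α|) = 1246 rad = 198.4 rev.

≈ 198 revolutions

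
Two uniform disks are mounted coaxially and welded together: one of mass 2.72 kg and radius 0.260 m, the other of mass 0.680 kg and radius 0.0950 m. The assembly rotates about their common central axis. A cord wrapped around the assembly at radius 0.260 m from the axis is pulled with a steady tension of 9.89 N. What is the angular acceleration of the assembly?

I = ½M₁R₁² + ½M₂R₂² = ½(2.72)(0.260)² + ½(0.680)(0.0950)² = 0.09500 kg·m².
τ = F r = (9.89)(0.260) = 2.571 N·m.
α = τ/I = 2.571/0.09500 = 27.07 rad/s².

α ≈ 27.1 rad/s²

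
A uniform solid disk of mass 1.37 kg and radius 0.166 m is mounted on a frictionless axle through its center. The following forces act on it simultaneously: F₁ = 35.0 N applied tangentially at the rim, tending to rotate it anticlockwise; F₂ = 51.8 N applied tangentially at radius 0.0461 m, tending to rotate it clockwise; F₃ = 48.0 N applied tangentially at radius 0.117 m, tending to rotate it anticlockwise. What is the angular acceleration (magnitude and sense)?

I = ½MR² = (1/2)(1.37)(0.166)² = 0.01888 kg·m².
Taking anticlockwise as positive: τ₁ = +(35.0)(0.166) = +5.810 N·m; τ₂ = −(51.8)(0.0461) = −2.388 N·m; τ₃ = +(48.0)(0.117) = +5.616 N·m.
Net torque τ = 9.038 N·m.
α = τ/I = 9.038/0.01888 = 478.8 rad/s².

α ≈ 479 rad/s², anticlockwise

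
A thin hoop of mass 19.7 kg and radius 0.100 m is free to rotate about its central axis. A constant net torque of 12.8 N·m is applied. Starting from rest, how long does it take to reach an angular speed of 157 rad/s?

t ≈ 2.42 s

I = MR² = (19.7)(0.100)² = 0.1970 kg·m².
α = τ/I = 12.8/0.1970 = 64.97 rad/s².
ω = αt ⇒ t = ω/α = 157/64.97 = 2.416 s.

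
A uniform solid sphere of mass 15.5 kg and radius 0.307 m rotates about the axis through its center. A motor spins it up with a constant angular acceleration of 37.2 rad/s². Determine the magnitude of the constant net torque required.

τ ≈ 21.7 N·m

I = (2/5)MR² = (2/5)(15.5)(0.307)² = 0.5843 kg·m².
τ = Iα = (0.5843)(37.20) = 21.74 N·m.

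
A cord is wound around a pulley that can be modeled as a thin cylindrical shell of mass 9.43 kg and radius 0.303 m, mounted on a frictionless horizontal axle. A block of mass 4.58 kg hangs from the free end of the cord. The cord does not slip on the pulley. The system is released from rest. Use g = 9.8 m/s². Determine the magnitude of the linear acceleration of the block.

I = MR² = (9.43)(0.303)² = 0.8658 kg·m².
Block: mg − T = ma. Pulley: TR = Iα. No-slip: a = αR, so T = (I/R²)a = 9.430·a.
Then mg = (m + 9.430)a, so a = (4.58)(9.8)/(4.58 + 9.430) = 3.204 m/s².

a ≈ 3.20 m/s²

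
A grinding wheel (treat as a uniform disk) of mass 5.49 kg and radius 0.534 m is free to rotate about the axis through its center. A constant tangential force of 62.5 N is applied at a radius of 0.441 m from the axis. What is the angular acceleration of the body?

I = ½MR² = (1/2)(5.49)(0.534)² = 0.7828 kg·m².
τ = F·r = (62.5)(0.441) = 27.56 N·m.
Newton's second law for rotation, τ = Iα, gives α = τ/I = 27.56/0.7828 = 35.21 rad/s².

α ≈ 35.2 rad/s²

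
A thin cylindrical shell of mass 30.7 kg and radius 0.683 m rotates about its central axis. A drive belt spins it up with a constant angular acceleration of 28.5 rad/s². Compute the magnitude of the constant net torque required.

I = MR² = (30.7)(0.683)² = 14.32 kg·m².
τ = Iα = (14.32)(28.50) = 408.2 N·m.

τ ≈ 408 N·m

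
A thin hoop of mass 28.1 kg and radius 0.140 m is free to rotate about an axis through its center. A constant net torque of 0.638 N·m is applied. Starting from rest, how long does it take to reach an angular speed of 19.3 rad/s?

I = MR² = (28.1)(0.140)² = 0.5508 kg·m².
α = τ/I = 0.638/0.5508 = 1.158 rad/s².
ω = αt ⇒ t = ω/α = 19.3/1.158 = 16.66 s.

t ≈ 16.7 s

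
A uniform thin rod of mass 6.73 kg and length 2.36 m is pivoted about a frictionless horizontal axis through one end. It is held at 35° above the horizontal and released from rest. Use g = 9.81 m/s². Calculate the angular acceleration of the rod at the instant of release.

α ≈ 5.11 rad/s²

About the pivot, I = (1/3)ML² = (1/3)(6.73)(2.36)² = 12.49 kg·m².
The weight acts at the center, a distance L/2 = 1.180 m from the pivot; τ = Mg(L/2) cos 35° = 63.82 N·m.
α = τ/I = 63.82/12.49 = 5.108 rad/s².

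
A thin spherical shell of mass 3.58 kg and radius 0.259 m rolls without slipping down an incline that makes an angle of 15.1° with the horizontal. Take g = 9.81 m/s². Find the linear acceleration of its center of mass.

a ≈ 1.53 m/s²

Translation along the incline: Mg sinθ − f = Ma.
Rotation about the center: fR = Iα with I = (2/3)MR². No-slip gives a = αR, so f = (I/R²)a = (2/3)M a.
Substituting: Mg sinθ = (1 + 0.6667)Ma, so a = g sinθ/(1 + 0.6667) = (9.81) sin 15.1° / 1.667 = 1.533 m/s².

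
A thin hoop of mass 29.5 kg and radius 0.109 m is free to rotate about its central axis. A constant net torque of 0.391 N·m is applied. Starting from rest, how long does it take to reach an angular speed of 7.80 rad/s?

t ≈ 6.99 s

I = MR² = (29.5)(0.109)² = 0.3505 kg·m².
α = τ/I = 0.391/0.3505 = 1.116 rad/s².
ω = αt ⇒ t = ω/α = 7.80/1.116 = 6.992 s.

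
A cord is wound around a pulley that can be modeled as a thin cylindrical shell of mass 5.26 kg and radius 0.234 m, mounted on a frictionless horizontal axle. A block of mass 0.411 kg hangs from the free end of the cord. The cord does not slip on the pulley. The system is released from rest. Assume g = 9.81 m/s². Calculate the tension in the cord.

I = MR² = (5.26)(0.234)² = 0.2880 kg·m².
Block: mg − T = ma. Pulley: TR = Iα. No-slip: a = αR, so T = (I/R²)a = 5.260·a.
Then mg = (m + 5.260)a, so a = (0.411)(9.81)/(0.411 + 5.260) = 0.7110 m/s².
T = 5.260·a = 3.740 N.

T ≈ 3.74 N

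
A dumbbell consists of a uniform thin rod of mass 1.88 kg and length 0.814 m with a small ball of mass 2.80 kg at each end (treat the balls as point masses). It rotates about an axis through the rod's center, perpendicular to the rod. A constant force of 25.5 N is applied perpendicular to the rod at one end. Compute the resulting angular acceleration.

α ≈ 10.1 rad/s²

I_rod = (1/12)ML² = (1/12)(1.88)(0.814)² = 0.1038 kg·m².
I_balls = 2·m·(L/2)² = 2(2.80)(0.4070)² = 0.9276 kg·m².
Total I = 1.031 kg·m².
τ = F·(L/2) = (25.5)(0.407) = 10.38 N·m.
α = τ/I = 10.38/1.031 = 10.06 rad/s².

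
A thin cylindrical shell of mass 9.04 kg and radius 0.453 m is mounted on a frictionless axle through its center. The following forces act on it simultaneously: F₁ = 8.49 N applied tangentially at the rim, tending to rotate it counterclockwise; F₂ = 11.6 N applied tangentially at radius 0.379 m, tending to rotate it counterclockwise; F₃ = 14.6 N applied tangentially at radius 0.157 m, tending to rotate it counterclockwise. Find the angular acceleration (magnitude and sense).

I = MR² = (9.04)(0.453)² = 1.855 kg·m².
Taking counterclockwise as positive: τ₁ = +(8.49)(0.453) = +3.846 N·m; τ₂ = +(11.6)(0.379) = +4.396 N·m; τ₃ = +(14.6)(0.157) = +2.292 N·m.
Net torque τ = 10.53 N·m.
α = τ/I = 10.53/1.855 = 5.679 rad/s².

α ≈ 5.68 rad/s², counterclockwise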